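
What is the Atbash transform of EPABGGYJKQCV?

VKZYTTBQPJXE

E(4) → V(21)
P(15) → K(10)
A(0) → Z(25)
B(1) → Y(24)
G(6) → T(19)
G(6) → T(19)
Y(24) → B(1)
J(9) → Q(16)
K(10) → P(15)
Q(16) → J(9)
C(2) → X(23)
V(21) → E(4)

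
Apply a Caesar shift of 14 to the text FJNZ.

F(5): 5+14=19 → T
J(9): 9+14=23 → X
N(13): 13+14=27≡1 → B
Z(25): 25+14=39≡13 → N

TXBN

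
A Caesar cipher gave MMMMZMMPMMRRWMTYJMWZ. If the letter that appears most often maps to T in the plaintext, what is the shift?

19

The most frequent ciphertext letter is M (appears 10 times).
M is position 12; T is position 19.
Shift = -7≡19.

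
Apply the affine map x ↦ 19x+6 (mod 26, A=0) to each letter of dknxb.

d(3): 19·3+6=63≡11 → l
k(10): 19·10+6=196≡14 → o
n(13): 19·13+6=253≡19 → t
x(23): 19·23+6=443≡1 → b
b(1): 19·1+6=25 → z

lotbz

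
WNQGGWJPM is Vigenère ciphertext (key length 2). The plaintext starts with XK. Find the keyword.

Subtract each crib letter from the matching ciphertext letter (mod 26):
W(22)−X(23)=-1≡25 → Z
N(13)−K(10)=3 → D

ZD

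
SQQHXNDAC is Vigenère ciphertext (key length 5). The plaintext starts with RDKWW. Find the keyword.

BNGLB

Subtract each crib letter from the matching ciphertext letter (mod 26):
S(18)−R(17)=1 → B
Q(16)−D(3)=13 → N
Q(16)−K(10)=6 → G
H(7)−W(22)=-15≡11 → L
X(23)−W(22)=1 → B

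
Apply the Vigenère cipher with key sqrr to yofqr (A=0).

qewhj

Repeat the key across the message: sqrrs
y(24)+s(18): 42≡16 → q
o(14)+q(16): 30≡4 → e
f(5)+r(17): 22 → w
q(16)+r(17): 33≡7 → h
r(17)+s(18): 35≡9 → j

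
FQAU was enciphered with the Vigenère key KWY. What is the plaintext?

Repeat the key across the ciphertext: KWYK
F(5)−K(10): -5≡21 → V
Q(16)−W(22): -6≡20 → U
A(0)−Y(24): -24≡2 → C
U(20)−K(10): 10 → K

VUCK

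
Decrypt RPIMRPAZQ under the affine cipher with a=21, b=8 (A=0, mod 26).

TJAUTJMHO

The inverse of 21 mod 26 is 5, since 21·5=105≡1. Apply D(y)=5·(y−8) mod 26:
R(17): 5·(17−8)=45≡19 → T
P(15): 5·(15−8)=35≡9 → J
I(8): 5·(8−8)=0 → A
M(12): 5·(12−8)=20 → U
R(17): 5·(17−8)=45≡19 → T
P(15): 5·(15−8)=35≡9 → J
A(0): 5·(0−8)=-40≡12 → M
Z(25): 5·(25−8)=85≡7 → H
Q(16): 5·(16−8)=40≡14 → O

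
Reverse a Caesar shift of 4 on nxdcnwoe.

n(13): 13−4=9 → j
x(23): 23−4=19 → t
d(3): 3−4=-1≡25 → z
c(2): 2−4=-2≡24 → y
n(13): 13−4=9 → j
w(22): 22−4=18 → s
o(14): 14−4=10 → k
e(4): 4−4=0 → a

jtzyjska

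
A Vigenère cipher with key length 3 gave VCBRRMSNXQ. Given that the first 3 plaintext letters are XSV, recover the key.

Subtract each crib letter from the matching ciphertext letter (mod 26):
V(21)−X(23)=-2≡24 → Y
C(2)−S(18)=-16≡10 → K
B(1)−V(21)=-20≡6 → G

YKG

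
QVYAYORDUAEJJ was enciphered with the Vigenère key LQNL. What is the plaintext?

FFLPNYESJKRYY

Repeat the key across the ciphertext: LQNLLQNLLQNLL
Q(16)−L(11): 5 → F
V(21)−Q(16): 5 → F
Y(24)−N(13): 11 → L
A(0)−L(11): -11≡15 → P
Y(24)−L(11): 13 → N
O(14)−Q(16): -2≡24 → Y
R(17)−N(13): 4 → E
D(3)−L(11): -8≡18 → S
U(20)−L(11): 9 → J
A(0)−Q(16): -16≡10 → K
E(4)−N(13): -9≡17 → R
J(9)−L(11): -2≡24 → Y
J(9)−L(11): -2≡24 → Y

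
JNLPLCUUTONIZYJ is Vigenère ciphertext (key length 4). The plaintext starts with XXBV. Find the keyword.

Subtract each crib letter from the matching ciphertext letter (mod 26):
J(9)−X(23)=-14≡12 → M
N(13)−X(23)=-10≡16 → Q
L(11)−B(1)=10 → K
P(15)−V(21)=-6≡20 → U

MQKU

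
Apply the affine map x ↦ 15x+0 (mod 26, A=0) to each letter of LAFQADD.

JAXGATT

L(11): 15·11+0=165≡9 → J
A(0): 15·0+0=0 → A
F(5): 15·5+0=75≡23 → X
Q(16): 15·16+0=240≡6 → G
A(0): 15·0+0=0 → A
D(3): 15·3+0=45≡19 → T
D(3): 15·3+0=45≡19 → T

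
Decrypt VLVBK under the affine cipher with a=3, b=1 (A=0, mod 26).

YMYAD

The inverse of 3 mod 26 is 9, since 3·9=27≡1. Apply D(y)=9·(y−1) mod 26:
V(21): 9·(21−1)=180≡24 → Y
L(11): 9·(11−1)=90≡12 → M
V(21): 9·(21−1)=180≡24 → Y
B(1): 9·(1−1)=0 → A
K(10): 9·(10−1)=81≡3 → D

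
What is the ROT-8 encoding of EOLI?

MWTQ

E(4): 4+8=12 → M
O(14): 14+8=22 → W
L(11): 11+8=19 → T
I(8): 8+8=16 → Q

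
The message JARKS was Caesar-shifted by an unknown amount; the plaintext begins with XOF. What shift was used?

12

From the crib: J(9)−X(23)=-14≡12, so the shift is 12.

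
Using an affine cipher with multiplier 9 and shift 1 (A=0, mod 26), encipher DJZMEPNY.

D(3): 9·3+1=28≡2 → C
J(9): 9·9+1=82≡4 → E
Z(25): 9·25+1=226≡18 → S
M(12): 9·12+1=109≡5 → F
E(4): 9·4+1=37≡11 → L
P(15): 9·15+1=136≡6 → G
N(13): 9·13+1=118≡14 → O
Y(24): 9·24+1=217≡9 → J

CESFLGOJ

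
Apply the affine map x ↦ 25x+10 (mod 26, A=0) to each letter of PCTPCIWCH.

P(15): 25·15+10=385≡21 → V
C(2): 25·2+10=60≡8 → I
T(19): 25·19+10=485≡17 → R
P(15): 25·15+10=385≡21 → V
C(2): 25·2+10=60≡8 → I
I(8): 25·8+10=210≡2 → C
W(22): 25·22+10=560≡14 → O
C(2): 25·2+10=60≡8 → I
H(7): 25·7+10=185≡3 → D

VIRVICOID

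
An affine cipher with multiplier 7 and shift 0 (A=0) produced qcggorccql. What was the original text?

The inverse of 7 mod 26 is 15, since 7·15=105≡1. Apply D(y)=15·(y−0) mod 26:
q(16): 15·(16−0)=240≡6 → g
c(2): 15·(2−0)=30≡4 → e
g(6): 15·(6−0)=90≡12 → m
g(6): 15·(6−0)=90≡12 → m
o(14): 15·(14−0)=210≡2 → c
r(17): 15·(17−0)=255≡21 → v
c(2): 15·(2−0)=30≡4 → e
c(2): 15·(2−0)=30≡4 → e
q(16): 15·(16−0)=240≡6 → g
l(11): 15·(11−0)=165≡9 → j

gemmcveegj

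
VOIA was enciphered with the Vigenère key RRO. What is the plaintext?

EXUJ

Repeat the key across the ciphertext: RROR
V(21)−R(17): 4 → E
O(14)−R(17): -3≡23 → X
I(8)−O(14): -6≡20 → U
A(0)−R(17): -17≡9 → J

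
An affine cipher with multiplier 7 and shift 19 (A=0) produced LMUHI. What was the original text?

KZPCR

The inverse of 7 mod 26 is 15, since 7·15=105≡1. Apply D(y)=15·(y−19) mod 26:
L(11): 15·(11−19)=-120≡10 → K
M(12): 15·(12−19)=-105≡25 → Z
U(20): 15·(20−19)=15 → P
H(7): 15·(7−19)=-180≡2 → C
I(8): 15·(8−19)=-165≡17 → R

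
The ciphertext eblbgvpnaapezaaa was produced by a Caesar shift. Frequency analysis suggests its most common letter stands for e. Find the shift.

22

The most frequent ciphertext letter is a (appears 5 times).
a is position 0; e is position 4.
Shift = -4≡22.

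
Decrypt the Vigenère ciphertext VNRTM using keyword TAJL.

Repeat the key across the ciphertext: TAJLT
V(21)−T(19): 2 → C
N(13)−A(0): 13 → N
R(17)−J(9): 8 → I
T(19)−L(11): 8 → I
M(12)−T(19): -7≡19 → T

CNIIT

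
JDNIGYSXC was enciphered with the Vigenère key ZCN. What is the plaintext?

KBAJELTVP

Repeat the key across the ciphertext: ZCNZCNZCN
J(9)−Z(25): -16≡10 → K
D(3)−C(2): 1 → B
N(13)−N(13): 0 → A
I(8)−Z(25): -17≡9 → J
G(6)−C(2): 4 → E
Y(24)−N(13): 11 → L
S(18)−Z(25): -7≡19 → T
X(23)−C(2): 21 → V
C(2)−N(13): -11≡15 → P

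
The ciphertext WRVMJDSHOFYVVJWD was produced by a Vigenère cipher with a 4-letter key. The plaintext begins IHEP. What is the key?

OKRX

Subtract each crib letter from the matching ciphertext letter (mod 26):
W(22)−I(8)=14 → O
R(17)−H(7)=10 → K
V(21)−E(4)=17 → R
M(12)−P(15)=-3≡23 → X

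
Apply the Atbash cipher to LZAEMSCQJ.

OAZVNHXJQ

L(11) → O(14)
Z(25) → A(0)
A(0) → Z(25)
E(4) → V(21)
M(12) → N(13)
S(18) → H(7)
C(2) → X(23)
Q(16) → J(9)
J(9) → Q(16)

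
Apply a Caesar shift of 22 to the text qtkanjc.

mpgwjfy

q(16): 16+22=38≡12 → m
t(19): 19+22=41≡15 → p
k(10): 10+22=32≡6 → g
a(0): 0+22=22 → w
n(13): 13+22=35≡9 → j
j(9): 9+22=31≡5 → f
c(2): 2+22=24 → y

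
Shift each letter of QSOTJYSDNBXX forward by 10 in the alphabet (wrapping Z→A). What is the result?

ACYDTICNXLHH

Q(16): 16+10=26≡0 → A
S(18): 18+10=28≡2 → C
O(14): 14+10=24 → Y
T(19): 19+10=29≡3 → D
J(9): 9+10=19 → T
Y(24): 24+10=34≡8 → I
S(18): 18+10=28≡2 → C
D(3): 3+10=13 → N
N(13): 13+10=23 → X
B(1): 1+10=11 → L
X(23): 23+10=33≡7 → H
X(23): 23+10=33≡7 → H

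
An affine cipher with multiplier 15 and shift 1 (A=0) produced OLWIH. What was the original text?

NSRXQ

The inverse of 15 mod 26 is 7, since 15·7=105≡1. Apply D(y)=7·(y−1) mod 26:
O(14): 7·(14−1)=91≡13 → N
L(11): 7·(11−1)=70≡18 → S
W(22): 7·(22−1)=147≡17 → R
I(8): 7·(8−1)=49≡23 → X
H(7): 7·(7−1)=42≡16 → Q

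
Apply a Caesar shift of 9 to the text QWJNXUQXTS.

ZFSWGDZGCB

Q(16): 16+9=25 → Z
W(22): 22+9=31≡5 → F
J(9): 9+9=18 → S
N(13): 13+9=22 → W
X(23): 23+9=32≡6 → G
U(20): 20+9=29≡3 → D
Q(16): 16+9=25 → Z
X(23): 23+9=32≡6 → G
T(19): 19+9=28≡2 → C
S(18): 18+9=27≡1 → B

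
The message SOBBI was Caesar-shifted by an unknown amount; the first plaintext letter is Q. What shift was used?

2

From the crib: S(18)−Q(16)=2, so the shift is 2.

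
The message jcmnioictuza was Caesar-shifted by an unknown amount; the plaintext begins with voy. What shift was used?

14

From the crib: j(9)−v(21)=-12≡14, so the shift is 14.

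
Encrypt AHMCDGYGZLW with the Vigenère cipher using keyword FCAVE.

FJMXHLAGUPB

Repeat the key across the message: FCAVEFCAVEF
A(0)+F(5): 5 → F
H(7)+C(2): 9 → J
M(12)+A(0): 12 → M
C(2)+V(21): 23 → X
D(3)+E(4): 7 → H
G(6)+F(5): 11 → L
Y(24)+C(2): 26≡0 → A
G(6)+A(0): 6 → G
Z(25)+V(21): 46≡20 → U
L(11)+E(4): 15 → P
W(22)+F(5): 27≡1 → B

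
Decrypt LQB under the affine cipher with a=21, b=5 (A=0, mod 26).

The inverse of 21 mod 26 is 5, since 21·5=105≡1. Apply D(y)=5·(y−5) mod 26:
L(11): 5·(11−5)=30≡4 → E
Q(16): 5·(16−5)=55≡3 → D
B(1): 5·(1−5)=-20≡6 → G

EDG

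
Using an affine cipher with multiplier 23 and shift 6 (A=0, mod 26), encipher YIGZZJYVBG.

Y(24): 23·24+6=558≡12 → M
I(8): 23·8+6=190≡8 → I
G(6): 23·6+6=144≡14 → O
Z(25): 23·25+6=581≡9 → J
Z(25): 23·25+6=581≡9 → J
J(9): 23·9+6=213≡5 → F
Y(24): 23·24+6=558≡12 → M
V(21): 23·21+6=489≡21 → V
B(1): 23·1+6=29≡3 → D
G(6): 23·6+6=144≡14 → O

MIOJJFMVDO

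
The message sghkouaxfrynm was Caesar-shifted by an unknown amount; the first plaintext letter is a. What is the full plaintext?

From the crib: s(18)−a(0)=18, so the shift is 18.
Subtract 18 from each ciphertext letter:
s(18): 18−18=0 → a
g(6): 6−18=-12≡14 → o
h(7): 7−18=-11≡15 → p
k(10): 10−18=-8≡18 → s
o(14): 14−18=-4≡22 → w
u(20): 20−18=2 → c
a(0): 0−18=-18≡8 → i
x(23): 23−18=5 → f
f(5): 5−18=-13≡13 → n
r(17): 17−18=-1≡25 → z
y(24): 24−18=6 → g
n(13): 13−18=-5≡21 → v
m(12): 12−18=-6≡20 → u

aopswcifnzgvu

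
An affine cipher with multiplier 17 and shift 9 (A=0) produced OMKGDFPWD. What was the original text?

LRXJSMINS

The inverse of 17 mod 26 is 23, since 17·23=391≡1. Apply D(y)=23·(y−9) mod 26:
O(14): 23·(14−9)=115≡11 → L
M(12): 23·(12−9)=69≡17 → R
K(10): 23·(10−9)=23 → X
G(6): 23·(6−9)=-69≡9 → J
D(3): 23·(3−9)=-138≡18 → S
F(5): 23·(5−9)=-92≡12 → M
P(15): 23·(15−9)=138≡8 → I
W(22): 23·(22−9)=299≡13 → N
D(3): 23·(3−9)=-138≡18 → S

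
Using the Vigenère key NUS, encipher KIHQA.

XCZDU

Repeat the key across the message: NUSNU
K(10)+N(13): 23 → X
I(8)+U(20): 28≡2 → C
H(7)+S(18): 25 → Z
Q(16)+N(13): 29≡3 → D
A(0)+U(20): 20 → U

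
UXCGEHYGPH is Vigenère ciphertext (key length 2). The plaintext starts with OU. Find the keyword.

GD

Subtract each crib letter from the matching ciphertext letter (mod 26):
U(20)−O(14)=6 → G
X(23)−U(20)=3 → D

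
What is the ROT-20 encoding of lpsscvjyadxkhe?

l(11): 11+20=31≡5 → f
p(15): 15+20=35≡9 → j
s(18): 18+20=38≡12 → m
s(18): 18+20=38≡12 → m
c(2): 2+20=22 → w
v(21): 21+20=41≡15 → p
j(9): 9+20=29≡3 → d
y(24): 24+20=44≡18 → s
a(0): 0+20=20 → u
d(3): 3+20=23 → x
x(23): 23+20=43≡17 → r
k(10): 10+20=30≡4 → e
h(7): 7+20=27≡1 → b
e(4): 4+20=24 → y

fjmmwpdsuxreby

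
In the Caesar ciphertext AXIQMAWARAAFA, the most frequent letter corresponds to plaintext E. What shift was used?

The most frequent ciphertext letter is A (appears 6 times).
A is position 0; E is position 4.
Shift = -4≡22.

22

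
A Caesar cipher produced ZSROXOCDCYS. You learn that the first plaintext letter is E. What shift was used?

21

From the crib: Z(25)−E(4)=21, so the shift is 21.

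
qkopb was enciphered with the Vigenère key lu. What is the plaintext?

Repeat the key across the ciphertext: lulul
q(16)−l(11): 5 → f
k(10)−u(20): -10≡16 → q
o(14)−l(11): 3 → d
p(15)−u(20): -5≡21 → v
b(1)−l(11): -10≡16 → q

fqdvq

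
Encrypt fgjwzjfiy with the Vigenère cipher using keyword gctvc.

Repeat the key across the message: gctvcgctv
f(5)+g(6): 11 → l
g(6)+c(2): 8 → i
j(9)+t(19): 28≡2 → c
w(22)+v(21): 43≡17 → r
z(25)+c(2): 27≡1 → b
j(9)+g(6): 15 → p
f(5)+c(2): 7 → h
i(8)+t(19): 27≡1 → b
y(24)+v(21): 45≡19 → t

licrbphbt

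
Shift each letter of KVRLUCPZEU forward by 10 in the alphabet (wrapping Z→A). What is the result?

UFBVEMZJOE

K(10): 10+10=20 → U
V(21): 21+10=31≡5 → F
R(17): 17+10=27≡1 → B
L(11): 11+10=21 → V
U(20): 20+10=30≡4 → E
C(2): 2+10=12 → M
P(15): 15+10=25 → Z
Z(25): 25+10=35≡9 → J
E(4): 4+10=14 → O
U(20): 20+10=30≡4 → E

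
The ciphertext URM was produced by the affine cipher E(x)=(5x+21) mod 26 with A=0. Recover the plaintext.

FUT

The inverse of 5 mod 26 is 21, since 5·21=105≡1. Apply D(y)=21·(y−21) mod 26:
U(20): 21·(20−21)=-21≡5 → F
R(17): 21·(17−21)=-84≡20 → U
M(12): 21·(12−21)=-189≡19 → T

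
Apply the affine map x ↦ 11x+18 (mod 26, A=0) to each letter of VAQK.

V(21): 11·21+18=249≡15 → P
A(0): 11·0+18=18 → S
Q(16): 11·16+18=194≡12 → M
K(10): 11·10+18=128≡24 → Y

PSMY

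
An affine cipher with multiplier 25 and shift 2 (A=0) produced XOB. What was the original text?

FOB

The inverse of 25 mod 26 is 25, since 25·25=625≡1. Apply D(y)=25·(y−2) mod 26:
X(23): 25·(23−2)=525≡5 → F
O(14): 25·(14−2)=300≡14 → O
B(1): 25·(1−2)=-25≡1 → B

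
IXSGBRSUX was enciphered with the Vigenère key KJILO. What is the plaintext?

Repeat the key across the ciphertext: KJILOKJIL
I(8)−K(10): -2≡24 → Y
X(23)−J(9): 14 → O
S(18)−I(8): 10 → K
G(6)−L(11): -5≡21 → V
B(1)−O(14): -13≡13 → N
R(17)−K(10): 7 → H
S(18)−J(9): 9 → J
U(20)−I(8): 12 → M
X(23)−L(11): 12 → M

YOKVNHJMM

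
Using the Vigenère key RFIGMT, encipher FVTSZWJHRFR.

Repeat the key across the message: RFIGMTRFIGM
F(5)+R(17): 22 → W
V(21)+F(5): 26≡0 → A
T(19)+I(8): 27≡1 → B
S(18)+G(6): 24 → Y
Z(25)+M(12): 37≡11 → L
W(22)+T(19): 41≡15 → P
J(9)+R(17): 26≡0 → A
H(7)+F(5): 12 → M
R(17)+I(8): 25 → Z
F(5)+G(6): 11 → L
R(17)+M(12): 29≡3 → D

WABYLPAMZLD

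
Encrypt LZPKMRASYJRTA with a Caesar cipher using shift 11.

L(11): 11+11=22 → W
Z(25): 25+11=36≡10 → K
P(15): 15+11=26≡0 → A
K(10): 10+11=21 → V
M(12): 12+11=23 → X
R(17): 17+11=28≡2 → C
A(0): 0+11=11 → L
S(18): 18+11=29≡3 → D
Y(24): 24+11=35≡9 → J
J(9): 9+11=20 → U
R(17): 17+11=28≡2 → C
T(19): 19+11=30≡4 → E
A(0): 0+11=11 → L

WKAVXCLDJUCEL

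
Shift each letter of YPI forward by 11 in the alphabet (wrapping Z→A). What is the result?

JAT

Y(24): 24+11=35≡9 → J
P(15): 15+11=26≡0 → A
I(8): 8+11=19 → T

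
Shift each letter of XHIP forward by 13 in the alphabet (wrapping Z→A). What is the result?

X(23): 23+13=36≡10 → K
H(7): 7+13=20 → U
I(8): 8+13=21 → V
P(15): 15+13=28≡2 → C

KUVC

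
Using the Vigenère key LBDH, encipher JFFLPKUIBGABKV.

Repeat the key across the message: LBDHLBDHLBDHLB
J(9)+L(11): 20 → U
F(5)+B(1): 6 → G
F(5)+D(3): 8 → I
L(11)+H(7): 18 → S
P(15)+L(11): 26≡0 → A
K(10)+B(1): 11 → L
U(20)+D(3): 23 → X
I(8)+H(7): 15 → P
B(1)+L(11): 12 → M
G(6)+B(1): 7 → H
A(0)+D(3): 3 → D
B(1)+H(7): 8 → I
K(10)+L(11): 21 → V
V(21)+B(1): 22 → W

UGISALXPMHDIVW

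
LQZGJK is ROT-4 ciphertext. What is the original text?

L(11): 11−4=7 → H
Q(16): 16−4=12 → M
Z(25): 25−4=21 → V
G(6): 6−4=2 → C
J(9): 9−4=5 → F
K(10): 10−4=6 → G

HMVCFG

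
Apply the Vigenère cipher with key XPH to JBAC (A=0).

Repeat the key across the message: XPHX
J(9)+X(23): 32≡6 → G
B(1)+P(15): 16 → Q
A(0)+H(7): 7 → H
C(2)+X(23): 25 → Z

GQHZ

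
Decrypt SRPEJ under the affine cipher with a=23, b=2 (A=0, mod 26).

The inverse of 23 mod 26 is 17, since 23·17=391≡1. Apply D(y)=17·(y−2) mod 26:
S(18): 17·(18−2)=272≡12 → M
R(17): 17·(17−2)=255≡21 → V
P(15): 17·(15−2)=221≡13 → N
E(4): 17·(4−2)=34≡8 → I
J(9): 17·(9−2)=119≡15 → P

MVNIP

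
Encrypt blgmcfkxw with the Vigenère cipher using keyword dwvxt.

Repeat the key across the message: dwvxtdwvx
b(1)+d(3): 4 → e
l(11)+w(22): 33≡7 → h
g(6)+v(21): 27≡1 → b
m(12)+x(23): 35≡9 → j
c(2)+t(19): 21 → v
f(5)+d(3): 8 → i
k(10)+w(22): 32≡6 → g
x(23)+v(21): 44≡18 → s
w(22)+x(23): 45≡19 → t

ehbjvigst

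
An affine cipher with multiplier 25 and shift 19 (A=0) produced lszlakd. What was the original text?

ibuitjq

The inverse of 25 mod 26 is 25, since 25·25=625≡1. Apply D(y)=25·(y−19) mod 26:
l(11): 25·(11−19)=-200≡8 → i
s(18): 25·(18−19)=-25≡1 → b
z(25): 25·(25−19)=150≡20 → u
l(11): 25·(11−19)=-200≡8 → i
a(0): 25·(0−19)=-475≡19 → t
k(10): 25·(10−19)=-225≡9 → j
d(3): 25·(3−19)=-400≡16 → q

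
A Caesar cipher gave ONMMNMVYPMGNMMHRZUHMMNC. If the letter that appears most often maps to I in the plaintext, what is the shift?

The most frequent ciphertext letter is M (appears 8 times).
M is position 12; I is position 8.
Shift = 4.

4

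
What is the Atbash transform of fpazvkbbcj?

f(5) → u(20)
p(15) → k(10)
a(0) → z(25)
z(25) → a(0)
v(21) → e(4)
k(10) → p(15)
b(1) → y(24)
b(1) → y(24)
c(2) → x(23)
j(9) → q(16)

ukzaepyyxq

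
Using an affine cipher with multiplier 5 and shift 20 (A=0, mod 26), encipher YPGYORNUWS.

KRYKMBHQAG

Y(24): 5·24+20=140≡10 → K
P(15): 5·15+20=95≡17 → R
G(6): 5·6+20=50≡24 → Y
Y(24): 5·24+20=140≡10 → K
O(14): 5·14+20=90≡12 → M
R(17): 5·17+20=105≡1 → B
N(13): 5·13+20=85≡7 → H
U(20): 5·20+20=120≡16 → Q
W(22): 5·22+20=130≡0 → A
S(18): 5·18+20=110≡6 → G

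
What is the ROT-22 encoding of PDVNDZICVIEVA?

P(15): 15+22=37≡11 → L
D(3): 3+22=25 → Z
V(21): 21+22=43≡17 → R
N(13): 13+22=35≡9 → J
D(3): 3+22=25 → Z
Z(25): 25+22=47≡21 → V
I(8): 8+22=30≡4 → E
C(2): 2+22=24 → Y
V(21): 21+22=43≡17 → R
I(8): 8+22=30≡4 → E
E(4): 4+22=26≡0 → A
V(21): 21+22=43≡17 → R
A(0): 0+22=22 → W

LZRJZVEYREARW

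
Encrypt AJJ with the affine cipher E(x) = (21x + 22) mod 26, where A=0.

A(0): 21·0+22=22 → W
J(9): 21·9+22=211≡3 → D
J(9): 21·9+22=211≡3 → D

WDD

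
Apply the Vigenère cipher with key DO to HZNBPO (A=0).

Repeat the key across the message: DODODO
H(7)+D(3): 10 → K
Z(25)+O(14): 39≡13 → N
N(13)+D(3): 16 → Q
B(1)+O(14): 15 → P
P(15)+D(3): 18 → S
O(14)+O(14): 28≡2 → C

KNQPSC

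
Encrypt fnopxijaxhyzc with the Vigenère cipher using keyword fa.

kntpcioachdzh

Repeat the key across the message: fafafafafafaf
f(5)+f(5): 10 → k
n(13)+a(0): 13 → n
o(14)+f(5): 19 → t
p(15)+a(0): 15 → p
x(23)+f(5): 28≡2 → c
i(8)+a(0): 8 → i
j(9)+f(5): 14 → o
a(0)+a(0): 0 → a
x(23)+f(5): 28≡2 → c
h(7)+a(0): 7 → h
y(24)+f(5): 29≡3 → d
z(25)+a(0): 25 → z
c(2)+f(5): 7 → h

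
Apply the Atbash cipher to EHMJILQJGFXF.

VSNQROJQTUCU

E(4) → V(21)
H(7) → S(18)
M(12) → N(13)
J(9) → Q(16)
I(8) → R(17)
L(11) → O(14)
Q(16) → J(9)
J(9) → Q(16)
G(6) → T(19)
F(5) → U(20)
X(23) → C(2)
F(5) → U(20)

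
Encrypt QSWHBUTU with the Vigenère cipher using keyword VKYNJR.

LCUUKLOE

Repeat the key across the message: VKYNJRVK
Q(16)+V(21): 37≡11 → L
S(18)+K(10): 28≡2 → C
W(22)+Y(24): 46≡20 → U
H(7)+N(13): 20 → U
B(1)+J(9): 10 → K
U(20)+R(17): 37≡11 → L
T(19)+V(21): 40≡14 → O
U(20)+K(10): 30≡4 → E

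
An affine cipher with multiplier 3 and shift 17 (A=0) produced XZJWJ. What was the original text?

CUGTG

The inverse of 3 mod 26 is 9, since 3·9=27≡1. Apply D(y)=9·(y−17) mod 26:
X(23): 9·(23−17)=54≡2 → C
Z(25): 9·(25−17)=72≡20 → U
J(9): 9·(9−17)=-72≡6 → G
W(22): 9·(22−17)=45≡19 → T
J(9): 9·(9−17)=-72≡6 → G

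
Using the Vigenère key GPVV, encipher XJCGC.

DYXBI

Repeat the key across the message: GPVVG
X(23)+G(6): 29≡3 → D
J(9)+P(15): 24 → Y
C(2)+V(21): 23 → X
G(6)+V(21): 27≡1 → B
C(2)+G(6): 8 → I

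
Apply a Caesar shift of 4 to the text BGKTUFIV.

FKOXYJMZ

B(1): 1+4=5 → F
G(6): 6+4=10 → K
K(10): 10+4=14 → O
T(19): 19+4=23 → X
U(20): 20+4=24 → Y
F(5): 5+4=9 → J
I(8): 8+4=12 → M
V(21): 21+4=25 → Z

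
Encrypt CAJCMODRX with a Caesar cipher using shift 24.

AYHAKMBPV

C(2): 2+24=26≡0 → A
A(0): 0+24=24 → Y
J(9): 9+24=33≡7 → H
C(2): 2+24=26≡0 → A
M(12): 12+24=36≡10 → K
O(14): 14+24=38≡12 → M
D(3): 3+24=27≡1 → B
R(17): 17+24=41≡15 → P
X(23): 23+24=47≡21 → V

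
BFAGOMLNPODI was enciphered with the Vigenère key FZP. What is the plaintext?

WGLBPXGOAJET

Repeat the key across the ciphertext: FZPFZPFZPFZP
B(1)−F(5): -4≡22 → W
F(5)−Z(25): -20≡6 → G
A(0)−P(15): -15≡11 → L
G(6)−F(5): 1 → B
O(14)−Z(25): -11≡15 → P
M(12)−P(15): -3≡23 → X
L(11)−F(5): 6 → G
N(13)−Z(25): -12≡14 → O
P(15)−P(15): 0 → A
O(14)−F(5): 9 → J
D(3)−Z(25): -22≡4 → E
I(8)−P(15): -7≡19 → T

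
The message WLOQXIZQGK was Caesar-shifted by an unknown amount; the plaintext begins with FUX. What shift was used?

17

From the crib: W(22)−F(5)=17, so the shift is 17.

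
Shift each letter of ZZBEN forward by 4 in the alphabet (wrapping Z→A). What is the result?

Z(25): 25+4=29≡3 → D
Z(25): 25+4=29≡3 → D
B(1): 1+4=5 → F
E(4): 4+4=8 → I
N(13): 13+4=17 → R

DDFIR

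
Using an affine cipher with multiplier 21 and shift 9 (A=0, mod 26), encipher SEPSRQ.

XPMXCH

S(18): 21·18+9=387≡23 → X
E(4): 21·4+9=93≡15 → P
P(15): 21·15+9=324≡12 → M
S(18): 21·18+9=387≡23 → X
R(17): 21·17+9=366≡2 → C
Q(16): 21·16+9=345≡7 → H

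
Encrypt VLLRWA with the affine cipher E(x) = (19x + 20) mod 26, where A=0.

DVVFWU

V(21): 19·21+20=419≡3 → D
L(11): 19·11+20=229≡21 → V
L(11): 19·11+20=229≡21 → V
R(17): 19·17+20=343≡5 → F
W(22): 19·22+20=438≡22 → W
A(0): 19·0+20=20 → U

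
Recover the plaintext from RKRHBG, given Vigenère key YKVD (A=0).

Repeat the key across the ciphertext: YKVDYK
R(17)−Y(24): -7≡19 → T
K(10)−K(10): 0 → A
R(17)−V(21): -4≡22 → W
H(7)−D(3): 4 → E
B(1)−Y(24): -23≡3 → D
G(6)−K(10): -4≡22 → W

TAWEDW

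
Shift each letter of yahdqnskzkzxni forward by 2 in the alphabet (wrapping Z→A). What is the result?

y(24): 24+2=26≡0 → a
a(0): 0+2=2 → c
h(7): 7+2=9 → j
d(3): 3+2=5 → f
q(16): 16+2=18 → s
n(13): 13+2=15 → p
s(18): 18+2=20 → u
k(10): 10+2=12 → m
z(25): 25+2=27≡1 → b
k(10): 10+2=12 → m
z(25): 25+2=27≡1 → b
x(23): 23+2=25 → z
n(13): 13+2=15 → p
i(8): 8+2=10 → k

acjfspumbmbzpk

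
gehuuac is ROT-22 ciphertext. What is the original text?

g(6): 6−22=-16≡10 → k
e(4): 4−22=-18≡8 → i
h(7): 7−22=-15≡11 → l
u(20): 20−22=-2≡24 → y
u(20): 20−22=-2≡24 → y
a(0): 0−22=-22≡4 → e
c(2): 2−22=-20≡6 → g

kilyyeg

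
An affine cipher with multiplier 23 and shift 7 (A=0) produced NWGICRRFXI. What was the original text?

The inverse of 23 mod 26 is 17, since 23·17=391≡1. Apply D(y)=17·(y−7) mod 26:
N(13): 17·(13−7)=102≡24 → Y
W(22): 17·(22−7)=255≡21 → V
G(6): 17·(6−7)=-17≡9 → J
I(8): 17·(8−7)=17 → R
C(2): 17·(2−7)=-85≡19 → T
R(17): 17·(17−7)=170≡14 → O
R(17): 17·(17−7)=170≡14 → O
F(5): 17·(5−7)=-34≡18 → S
X(23): 17·(23−7)=272≡12 → M
I(8): 17·(8−7)=17 → R

YVJRTOOSMR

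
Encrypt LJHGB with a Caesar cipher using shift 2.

NLJID

L(11): 11+2=13 → N
J(9): 9+2=11 → L
H(7): 7+2=9 → J
G(6): 6+2=8 → I
B(1): 1+2=3 → D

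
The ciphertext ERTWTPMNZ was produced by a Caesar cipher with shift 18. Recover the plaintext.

E(4): 4−18=-14≡12 → M
R(17): 17−18=-1≡25 → Z
T(19): 19−18=1 → B
W(22): 22−18=4 → E
T(19): 19−18=1 → B
P(15): 15−18=-3≡23 → X
M(12): 12−18=-6≡20 → U
N(13): 13−18=-5≡21 → V
Z(25): 25−18=7 → H

MZBEBXUVH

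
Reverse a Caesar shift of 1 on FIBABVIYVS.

EHAZAUHXUR

F(5): 5−1=4 → E
I(8): 8−1=7 → H
B(1): 1−1=0 → A
A(0): 0−1=-1≡25 → Z
B(1): 1−1=0 → A
V(21): 21−1=20 → U
I(8): 8−1=7 → H
Y(24): 24−1=23 → X
V(21): 21−1=20 → U
S(18): 18−1=17 → R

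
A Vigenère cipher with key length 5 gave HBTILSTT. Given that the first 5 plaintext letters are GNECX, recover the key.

Subtract each crib letter from the matching ciphertext letter (mod 26):
H(7)−G(6)=1 → B
B(1)−N(13)=-12≡14 → O
T(19)−E(4)=15 → P
I(8)−C(2)=6 → G
L(11)−X(23)=-12≡14 → O

BOPGO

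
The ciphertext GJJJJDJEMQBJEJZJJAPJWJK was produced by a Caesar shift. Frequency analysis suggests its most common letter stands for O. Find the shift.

21

The most frequent ciphertext letter is J (appears 11 times).
J is position 9; O is position 14.
Shift = -5≡21.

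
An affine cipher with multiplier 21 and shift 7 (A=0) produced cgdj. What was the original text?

bvgk

The inverse of 21 mod 26 is 5, since 21·5=105≡1. Apply D(y)=5·(y−7) mod 26:
c(2): 5·(2−7)=-25≡1 → b
g(6): 5·(6−7)=-5≡21 → v
d(3): 5·(3−7)=-20≡6 → g
j(9): 5·(9−7)=10 → k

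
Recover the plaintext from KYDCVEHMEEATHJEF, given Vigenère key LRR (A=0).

ZHMRENWVNTJCWSNU

Repeat the key across the ciphertext: LRRLRRLRRLRRLRRL
K(10)−L(11): -1≡25 → Z
Y(24)−R(17): 7 → H
D(3)−R(17): -14≡12 → M
C(2)−L(11): -9≡17 → R
V(21)−R(17): 4 → E
E(4)−R(17): -13≡13 → N
H(7)−L(11): -4≡22 → W
M(12)−R(17): -5≡21 → V
E(4)−R(17): -13≡13 → N
E(4)−L(11): -7≡19 → T
A(0)−R(17): -17≡9 → J
T(19)−R(17): 2 → C
H(7)−L(11): -4≡22 → W
J(9)−R(17): -8≡18 → S
E(4)−R(17): -13≡13 → N
F(5)−L(11): -6≡20 → U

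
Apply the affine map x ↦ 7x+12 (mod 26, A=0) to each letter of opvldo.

gndlhg

o(14): 7·14+12=110≡6 → g
p(15): 7·15+12=117≡13 → n
v(21): 7·21+12=159≡3 → d
l(11): 7·11+12=89≡11 → l
d(3): 7·3+12=33≡7 → h
o(14): 7·14+12=110≡6 → g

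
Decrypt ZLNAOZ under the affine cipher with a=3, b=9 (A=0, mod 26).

OSKXTO

The inverse of 3 mod 26 is 9, since 3·9=27≡1. Apply D(y)=9·(y−9) mod 26:
Z(25): 9·(25−9)=144≡14 → O
L(11): 9·(11−9)=18 → S
N(13): 9·(13−9)=36≡10 → K
A(0): 9·(0−9)=-81≡23 → X
O(14): 9·(14−9)=45≡19 → T
Z(25): 9·(25−9)=144≡14 → O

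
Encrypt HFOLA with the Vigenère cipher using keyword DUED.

Repeat the key across the message: DUEDD
H(7)+D(3): 10 → K
F(5)+U(20): 25 → Z
O(14)+E(4): 18 → S
L(11)+D(3): 14 → O
A(0)+D(3): 3 → D

KZSOD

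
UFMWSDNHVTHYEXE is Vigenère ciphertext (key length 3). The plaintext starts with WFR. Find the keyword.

Subtract each crib letter from the matching ciphertext letter (mod 26):
U(20)−W(22)=-2≡24 → Y
F(5)−F(5)=0 → A
M(12)−R(17)=-5≡21 → V

YAV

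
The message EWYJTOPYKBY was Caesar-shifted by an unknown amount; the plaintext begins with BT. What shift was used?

From the crib: E(4)−B(1)=3, so the shift is 3.

3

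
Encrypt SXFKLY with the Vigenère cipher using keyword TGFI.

Repeat the key across the message: TGFITG
S(18)+T(19): 37≡11 → L
X(23)+G(6): 29≡3 → D
F(5)+F(5): 10 → K
K(10)+I(8): 18 → S
L(11)+T(19): 30≡4 → E
Y(24)+G(6): 30≡4 → E

LDKSEE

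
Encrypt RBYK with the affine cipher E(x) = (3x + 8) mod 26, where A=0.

HLCM

R(17): 3·17+8=59≡7 → H
B(1): 3·1+8=11 → L
Y(24): 3·24+8=80≡2 → C
K(10): 3·10+8=38≡12 → M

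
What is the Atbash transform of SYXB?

HBCY

S(18) → H(7)
Y(24) → B(1)
X(23) → C(2)
B(1) → Y(24)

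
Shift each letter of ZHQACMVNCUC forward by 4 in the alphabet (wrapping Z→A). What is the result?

DLUEGQZRGYG

Z(25): 25+4=29≡3 → D
H(7): 7+4=11 → L
Q(16): 16+4=20 → U
A(0): 0+4=4 → E
C(2): 2+4=6 → G
M(12): 12+4=16 → Q
V(21): 21+4=25 → Z
N(13): 13+4=17 → R
C(2): 2+4=6 → G
U(20): 20+4=24 → Y
C(2): 2+4=6 → G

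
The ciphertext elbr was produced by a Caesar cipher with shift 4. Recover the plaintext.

e(4): 4−4=0 → a
l(11): 11−4=7 → h
b(1): 1−4=-3≡23 → x
r(17): 17−4=13 → n

ahxn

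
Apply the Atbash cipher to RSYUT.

R(17) → I(8)
S(18) → H(7)
Y(24) → B(1)
U(20) → F(5)
T(19) → G(6)

IHBFG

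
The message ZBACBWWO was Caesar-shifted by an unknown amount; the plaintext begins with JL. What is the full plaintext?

JLKMLGGY

From the crib: Z(25)−J(9)=16, so the shift is 16.
Subtract 16 from each ciphertext letter:
Z(25): 25−16=9 → J
B(1): 1−16=-15≡11 → L
A(0): 0−16=-16≡10 → K
C(2): 2−16=-14≡12 → M
B(1): 1−16=-15≡11 → L
W(22): 22−16=6 → G
W(22): 22−16=6 → G
O(14): 14−16=-2≡24 → Y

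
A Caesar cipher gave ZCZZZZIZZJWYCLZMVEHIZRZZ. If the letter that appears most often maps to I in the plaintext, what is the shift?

The most frequent ciphertext letter is Z (appears 11 times).
Z is position 25; I is position 8.
Shift = 17.

17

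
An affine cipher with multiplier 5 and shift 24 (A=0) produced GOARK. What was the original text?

MYQJS

The inverse of 5 mod 26 is 21, since 5·21=105≡1. Apply D(y)=21·(y−24) mod 26:
G(6): 21·(6−24)=-378≡12 → M
O(14): 21·(14−24)=-210≡24 → Y
A(0): 21·(0−24)=-504≡16 → Q
R(17): 21·(17−24)=-147≡9 → J
K(10): 21·(10−24)=-294≡18 → S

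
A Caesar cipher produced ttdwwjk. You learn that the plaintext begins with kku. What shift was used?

9

From the crib: t(19)−k(10)=9, so the shift is 9.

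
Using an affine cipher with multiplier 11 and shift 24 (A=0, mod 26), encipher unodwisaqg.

klwfgioysm

u(20): 11·20+24=244≡10 → k
n(13): 11·13+24=167≡11 → l
o(14): 11·14+24=178≡22 → w
d(3): 11·3+24=57≡5 → f
w(22): 11·22+24=266≡6 → g
i(8): 11·8+24=112≡8 → i
s(18): 11·18+24=222≡14 → o
a(0): 11·0+24=24 → y
q(16): 11·16+24=200≡18 → s
g(6): 11·6+24=90≡12 → m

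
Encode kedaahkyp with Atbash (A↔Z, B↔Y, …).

pvwzzspbk

k(10) → p(15)
e(4) → v(21)
d(3) → w(22)
a(0) → z(25)
a(0) → z(25)
h(7) → s(18)
k(10) → p(15)
y(24) → b(1)
p(15) → k(10)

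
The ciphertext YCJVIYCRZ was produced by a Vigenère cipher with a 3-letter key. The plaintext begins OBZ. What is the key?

KBK

Subtract each crib letter from the matching ciphertext letter (mod 26):
Y(24)−O(14)=10 → K
C(2)−B(1)=1 → B
J(9)−Z(25)=-16≡10 → K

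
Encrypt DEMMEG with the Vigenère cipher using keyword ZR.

Repeat the key across the message: ZRZRZR
D(3)+Z(25): 28≡2 → C
E(4)+R(17): 21 → V
M(12)+Z(25): 37≡11 → L
M(12)+R(17): 29≡3 → D
E(4)+Z(25): 29≡3 → D
G(6)+R(17): 23 → X

CVLDDX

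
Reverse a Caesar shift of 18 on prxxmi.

xzffuq

p(15): 15−18=-3≡23 → x
r(17): 17−18=-1≡25 → z
x(23): 23−18=5 → f
x(23): 23−18=5 → f
m(12): 12−18=-6≡20 → u
i(8): 8−18=-10≡16 → q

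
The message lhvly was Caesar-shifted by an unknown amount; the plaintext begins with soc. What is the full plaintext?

From the crib: l(11)−s(18)=-7≡19, so the shift is 19.
Subtract 19 from each ciphertext letter:
l(11): 11−19=-8≡18 → s
h(7): 7−19=-12≡14 → o
v(21): 21−19=2 → c
l(11): 11−19=-8≡18 → s
y(24): 24−19=5 → f

socsf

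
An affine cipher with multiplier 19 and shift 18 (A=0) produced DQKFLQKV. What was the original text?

REQNBEQH

The inverse of 19 mod 26 is 11, since 19·11=209≡1. Apply D(y)=11·(y−18) mod 26:
D(3): 11·(3−18)=-165≡17 → R
Q(16): 11·(16−18)=-22≡4 → E
K(10): 11·(10−18)=-88≡16 → Q
F(5): 11·(5−18)=-143≡13 → N
L(11): 11·(11−18)=-77≡1 → B
Q(16): 11·(16−18)=-22≡4 → E
K(10): 11·(10−18)=-88≡16 → Q
V(21): 11·(21−18)=33≡7 → H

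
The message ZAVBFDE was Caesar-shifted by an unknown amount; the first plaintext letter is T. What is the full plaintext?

TUPVZXY

From the crib: Z(25)−T(19)=6, so the shift is 6.
Subtract 6 from each ciphertext letter:
Z(25): 25−6=19 → T
A(0): 0−6=-6≡20 → U
V(21): 21−6=15 → P
B(1): 1−6=-5≡21 → V
F(5): 5−6=-1≡25 → Z
D(3): 3−6=-3≡23 → X
E(4): 4−6=-2≡24 → Y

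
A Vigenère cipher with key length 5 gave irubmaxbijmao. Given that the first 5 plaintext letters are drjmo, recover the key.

Subtract each crib letter from the matching ciphertext letter (mod 26):
i(8)−d(3)=5 → f
r(17)−r(17)=0 → a
u(20)−j(9)=11 → l
b(1)−m(12)=-11≡15 → p
m(12)−o(14)=-2≡24 → y

falpy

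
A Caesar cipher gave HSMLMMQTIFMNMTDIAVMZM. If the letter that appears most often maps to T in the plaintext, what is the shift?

The most frequent ciphertext letter is M (appears 7 times).
M is position 12; T is position 19.
Shift = -7≡19.

19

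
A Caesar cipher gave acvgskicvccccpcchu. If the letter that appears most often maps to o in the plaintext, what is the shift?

The most frequent ciphertext letter is c (appears 8 times).
c is position 2; o is position 14.
Shift = -12≡14.

14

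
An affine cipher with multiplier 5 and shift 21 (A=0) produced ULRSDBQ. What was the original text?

The inverse of 5 mod 26 is 21, since 5·21=105≡1. Apply D(y)=21·(y−21) mod 26:
U(20): 21·(20−21)=-21≡5 → F
L(11): 21·(11−21)=-210≡24 → Y
R(17): 21·(17−21)=-84≡20 → U
S(18): 21·(18−21)=-63≡15 → P
D(3): 21·(3−21)=-378≡12 → M
B(1): 21·(1−21)=-420≡22 → W
Q(16): 21·(16−21)=-105≡25 → Z

FYUPMWZ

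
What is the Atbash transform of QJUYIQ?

JQFBRJ

Q(16) → J(9)
J(9) → Q(16)
U(20) → F(5)
Y(24) → B(1)
I(8) → R(17)
Q(16) → J(9)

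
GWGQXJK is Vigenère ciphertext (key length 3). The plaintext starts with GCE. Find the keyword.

Subtract each crib letter from the matching ciphertext letter (mod 26):
G(6)−G(6)=0 → A
W(22)−C(2)=20 → U
G(6)−E(4)=2 → C

AUC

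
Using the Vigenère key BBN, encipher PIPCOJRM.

Repeat the key across the message: BBNBBNBB
P(15)+B(1): 16 → Q
I(8)+B(1): 9 → J
P(15)+N(13): 28≡2 → C
C(2)+B(1): 3 → D
O(14)+B(1): 15 → P
J(9)+N(13): 22 → W
R(17)+B(1): 18 → S
M(12)+B(1): 13 → N

QJCDPWSN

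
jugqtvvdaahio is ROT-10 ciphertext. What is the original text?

j(9): 9−10=-1≡25 → z
u(20): 20−10=10 → k
g(6): 6−10=-4≡22 → w
q(16): 16−10=6 → g
t(19): 19−10=9 → j
v(21): 21−10=11 → l
v(21): 21−10=11 → l
d(3): 3−10=-7≡19 → t
a(0): 0−10=-10≡16 → q
a(0): 0−10=-10≡16 → q
h(7): 7−10=-3≡23 → x
i(8): 8−10=-2≡24 → y
o(14): 14−10=4 → e

zkwgjlltqqxye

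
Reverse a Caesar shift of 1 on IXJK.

I(8): 8−1=7 → H
X(23): 23−1=22 → W
J(9): 9−1=8 → I
K(10): 10−1=9 → J

HWIJ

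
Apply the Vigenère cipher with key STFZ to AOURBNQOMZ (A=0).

SHZQTGVNES

Repeat the key across the message: STFZSTFZST
A(0)+S(18): 18 → S
O(14)+T(19): 33≡7 → H
U(20)+F(5): 25 → Z
R(17)+Z(25): 42≡16 → Q
B(1)+S(18): 19 → T
N(13)+T(19): 32≡6 → G
Q(16)+F(5): 21 → V
O(14)+Z(25): 39≡13 → N
M(12)+S(18): 30≡4 → E
Z(25)+T(19): 44≡18 → S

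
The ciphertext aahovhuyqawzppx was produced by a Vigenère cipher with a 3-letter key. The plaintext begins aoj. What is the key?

Subtract each crib letter from the matching ciphertext letter (mod 26):
a(0)−a(0)=0 → a
a(0)−o(14)=-14≡12 → m
h(7)−j(9)=-2≡24 → y

amy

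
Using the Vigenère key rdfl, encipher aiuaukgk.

rlzllnlv

Repeat the key across the message: rdflrdfl
a(0)+r(17): 17 → r
i(8)+d(3): 11 → l
u(20)+f(5): 25 → z
a(0)+l(11): 11 → l
u(20)+r(17): 37≡11 → l
k(10)+d(3): 13 → n
g(6)+f(5): 11 → l
k(10)+l(11): 21 → v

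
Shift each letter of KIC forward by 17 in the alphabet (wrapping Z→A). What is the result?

BZT

K(10): 10+17=27≡1 → B
I(8): 8+17=25 → Z
C(2): 2+17=19 → T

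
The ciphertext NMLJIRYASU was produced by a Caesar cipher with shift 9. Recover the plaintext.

EDCAZIPRJL

N(13): 13−9=4 → E
M(12): 12−9=3 → D
L(11): 11−9=2 → C
J(9): 9−9=0 → A
I(8): 8−9=-1≡25 → Z
R(17): 17−9=8 → I
Y(24): 24−9=15 → P
A(0): 0−9=-9≡17 → R
S(18): 18−9=9 → J
U(20): 20−9=11 → L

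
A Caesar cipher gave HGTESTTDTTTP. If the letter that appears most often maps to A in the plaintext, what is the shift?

The most frequent ciphertext letter is T (appears 6 times).
T is position 19; A is position 0.
Shift = 19.

19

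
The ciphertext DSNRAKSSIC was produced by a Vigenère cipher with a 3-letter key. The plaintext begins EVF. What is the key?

Subtract each crib letter from the matching ciphertext letter (mod 26):
D(3)−E(4)=-1≡25 → Z
S(18)−V(21)=-3≡23 → X
N(13)−F(5)=8 → I

ZXI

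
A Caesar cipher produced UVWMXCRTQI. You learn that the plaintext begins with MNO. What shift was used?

8

From the crib: U(20)−M(12)=8, so the shift is 8.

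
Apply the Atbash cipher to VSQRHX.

V(21) → E(4)
S(18) → H(7)
Q(16) → J(9)
R(17) → I(8)
H(7) → S(18)
X(23) → C(2)

EHJISC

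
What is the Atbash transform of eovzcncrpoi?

e(4) → v(21)
o(14) → l(11)
v(21) → e(4)
z(25) → a(0)
c(2) → x(23)
n(13) → m(12)
c(2) → x(23)
r(17) → i(8)
p(15) → k(10)
o(14) → l(11)
i(8) → r(17)

vleaxmxiklr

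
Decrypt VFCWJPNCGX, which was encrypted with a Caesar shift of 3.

V(21): 21−3=18 → S
F(5): 5−3=2 → C
C(2): 2−3=-1≡25 → Z
W(22): 22−3=19 → T
J(9): 9−3=6 → G
P(15): 15−3=12 → M
N(13): 13−3=10 → K
C(2): 2−3=-1≡25 → Z
G(6): 6−3=3 → D
X(23): 23−3=20 → U

SCZTGMKZDU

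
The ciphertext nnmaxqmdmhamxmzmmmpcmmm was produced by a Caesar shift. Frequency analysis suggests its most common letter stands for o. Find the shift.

The most frequent ciphertext letter is m (appears 11 times).
m is position 12; o is position 14.
Shift = -2≡24.

24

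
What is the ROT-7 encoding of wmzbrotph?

w(22): 22+7=29≡3 → d
m(12): 12+7=19 → t
z(25): 25+7=32≡6 → g
b(1): 1+7=8 → i
r(17): 17+7=24 → y
o(14): 14+7=21 → v
t(19): 19+7=26≡0 → a
p(15): 15+7=22 → w
h(7): 7+7=14 → o

dtgiyvawo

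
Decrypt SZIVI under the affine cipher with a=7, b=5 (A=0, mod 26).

NOTGT

The inverse of 7 mod 26 is 15, since 7·15=105≡1. Apply D(y)=15·(y−5) mod 26:
S(18): 15·(18−5)=195≡13 → N
Z(25): 15·(25−5)=300≡14 → O
I(8): 15·(8−5)=45≡19 → T
V(21): 15·(21−5)=240≡6 → G
I(8): 15·(8−5)=45≡19 → T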